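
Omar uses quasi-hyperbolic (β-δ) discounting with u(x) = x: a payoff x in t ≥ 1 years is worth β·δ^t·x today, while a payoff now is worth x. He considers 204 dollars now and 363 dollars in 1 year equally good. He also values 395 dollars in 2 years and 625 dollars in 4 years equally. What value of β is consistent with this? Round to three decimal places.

The second indifference involves only future payoffs, so β cancels: β·δ^2·395 = β·δ^4·625, giving δ^2 = 395/625 = 0.63200, so δ = 0.79498.
Now use the now-vs-future pair: 204 = β·δ·363 gives β = 204/(0.79498·363) ≈ 0.707.

β ≈ 0.707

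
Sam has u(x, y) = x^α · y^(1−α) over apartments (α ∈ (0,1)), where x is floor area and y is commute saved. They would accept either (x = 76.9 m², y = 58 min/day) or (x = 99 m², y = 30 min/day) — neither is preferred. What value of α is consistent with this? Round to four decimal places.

α ≈ 0.7230

Set the two utilities equal: 76.9^α·58^(1−α) = 99^α·30^(1−α).
(76.9/99)^α = (30/58)^(1−α); take logs: α·ln(76.9/99) = (1−α)·ln(30/58), i.e. α·-0.2526140 = (1−α)·-0.6592456.
With A = -0.2526140 and B = -0.6592456: α·A = (1−α)·B, so α = B/(A+B) = -0.6592456/-0.9118596 ≈ 0.7230.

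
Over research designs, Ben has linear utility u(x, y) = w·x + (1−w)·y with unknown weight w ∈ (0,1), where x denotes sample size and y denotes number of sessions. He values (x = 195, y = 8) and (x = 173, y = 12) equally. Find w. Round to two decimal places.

Equating utilities: w·195 + (1−w)·8 = w·173 + (1−w)·12.
w·(195−173) = (1−w)·(12−8), i.e. w·22 = (1−w)·4.
So w/(1−w) = 4/22 = 0.1818, giving w = 4/(22+4) = 0.15.

w = 0.15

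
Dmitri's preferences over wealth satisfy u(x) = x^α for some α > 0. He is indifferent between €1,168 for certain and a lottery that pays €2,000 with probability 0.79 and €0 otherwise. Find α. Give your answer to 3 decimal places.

α ≈ 0.438

EU(lottery) = 0.79·2000^α + 0.21·0 = 0.79·2000^α.
Equating: 1168^α = 0.79·2000^α, i.e. 0.5840^α = 0.79.
Take logs: α = ln 0.79 / ln(1168/2000) ≈ 0.43826.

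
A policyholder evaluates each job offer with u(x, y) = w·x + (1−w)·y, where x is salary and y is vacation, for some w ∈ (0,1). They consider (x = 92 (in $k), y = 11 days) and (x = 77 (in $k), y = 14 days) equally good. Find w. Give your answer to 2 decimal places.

w = 0.17

Indifference: w·92 + (1−w)·11 = w·77 + (1−w)·14.
Collecting terms: w·15 = (1−w)·3.
The marginal rate of substitution is 3/15, so w = 3/(15+3) = 0.17.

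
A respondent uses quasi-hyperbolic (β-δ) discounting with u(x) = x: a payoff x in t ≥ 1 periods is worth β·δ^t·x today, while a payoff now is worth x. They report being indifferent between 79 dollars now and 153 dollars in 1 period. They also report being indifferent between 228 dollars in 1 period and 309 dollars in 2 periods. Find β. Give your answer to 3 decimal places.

β ≈ 0.700

The second indifference involves only future payoffs, so β cancels: β·δ^1·228 = β·δ^2·309, giving δ = 228/309 = 0.73786.
Substituting δ into 79 = β·δ·153: β = 79/(112.893) ≈ 0.700.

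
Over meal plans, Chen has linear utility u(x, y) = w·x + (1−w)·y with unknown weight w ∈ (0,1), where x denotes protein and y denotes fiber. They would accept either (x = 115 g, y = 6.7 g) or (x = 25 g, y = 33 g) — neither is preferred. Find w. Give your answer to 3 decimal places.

Equating utilities: w·115 + (1−w)·6.7 = w·25 + (1−w)·33.
Collecting terms: w·90 = (1−w)·26.3.
So w/(1−w) = 26.3/90 = 0.2922, giving w = 26.3/(90+26.3) = 0.226.

w = 0.226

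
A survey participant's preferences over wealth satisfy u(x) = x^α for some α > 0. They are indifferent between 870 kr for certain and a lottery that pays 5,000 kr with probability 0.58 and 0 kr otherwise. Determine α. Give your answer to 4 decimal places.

α ≈ 0.3115

The lottery's expected utility is 0.58·u(5000) + 0.42·u(0) = 0.58·5000^α (since u(0) = 0 for α > 0).
Indifference: 870^α = 0.58·5000^α, so (870/5000)^α = 0.58.
Taking logs: α·ln(870/5000) = ln(0.58), so α = -0.5447272 / -1.7487000 ≈ 0.3115.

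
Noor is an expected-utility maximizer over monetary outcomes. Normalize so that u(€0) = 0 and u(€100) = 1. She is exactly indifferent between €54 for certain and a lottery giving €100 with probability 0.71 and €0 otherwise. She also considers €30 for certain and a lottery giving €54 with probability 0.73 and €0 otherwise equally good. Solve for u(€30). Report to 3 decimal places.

From the first indifference, u(€54) = 0.71·u(€100) + 0.29·u(€0) = 0.71·1 + 0.29·0 = 0.71.
Chaining: u(€30) = 0.73·0.71 + 0.27·0.00 = 0.5183.

0.518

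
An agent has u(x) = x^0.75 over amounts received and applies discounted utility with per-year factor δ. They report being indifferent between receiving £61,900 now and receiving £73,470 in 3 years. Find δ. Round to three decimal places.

The payoff in 3 years is discounted by δ^3, so u(61900) = δ^3·u(73470) and δ^3 = u(61900)/u(73470).
Since u(x) = x^0.75, δ^3 = (61900/73470)^0.75 = 0.84252^0.75 = 0.87940.
Hence δ = (0.87940)^(1/3) = 0.95807.

δ ≈ 0.958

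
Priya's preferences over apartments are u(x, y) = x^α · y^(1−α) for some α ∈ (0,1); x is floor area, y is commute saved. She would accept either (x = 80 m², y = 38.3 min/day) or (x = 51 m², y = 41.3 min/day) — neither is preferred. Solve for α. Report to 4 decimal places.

The Cobb–Douglas utilities coincide, so 80^α·38.3^(1−α) = 51^α·41.3^(1−α).
Rearrange to (80/51)^α = (41.3/38.3)^(1−α) and take logs: α·0.4502010 = (1−α)·0.0754126.
Thus α·(0.5256136) = 0.0754126, so α = 0.0754126/0.5256136 ≈ 0.1435.

α ≈ 0.1435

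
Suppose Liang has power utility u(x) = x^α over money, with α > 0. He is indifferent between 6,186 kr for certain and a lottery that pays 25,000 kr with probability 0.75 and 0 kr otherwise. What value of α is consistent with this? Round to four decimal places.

Since u(0) = 0, the lottery's EU is 0.75·25000^α.
Setting u(6186) equal to that: 6186^α = 0.75·25000^α ⇒ (6186/25000)^α = 0.75.
Taking logs: α·ln(6186/25000) = ln(0.75), so α = -0.2876821 / -1.3965872 ≈ 0.2060.

α ≈ 0.2060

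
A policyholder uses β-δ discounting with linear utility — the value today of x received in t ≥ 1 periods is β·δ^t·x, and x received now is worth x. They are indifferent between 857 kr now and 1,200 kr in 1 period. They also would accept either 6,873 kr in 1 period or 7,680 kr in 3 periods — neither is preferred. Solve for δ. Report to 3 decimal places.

From the later pair, β·δ^1·6873 = β·δ^3·7680; dividing through, δ^2 = 6873/7680 = 0.89492, so δ = 0.94600.

δ ≈ 0.946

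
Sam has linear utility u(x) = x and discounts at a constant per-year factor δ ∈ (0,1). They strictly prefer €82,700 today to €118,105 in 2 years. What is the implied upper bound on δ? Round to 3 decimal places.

The preference means 82700 > δ^2·118105.
Dividing by 118105: δ^2 < 0.70022. Both sides are positive, so the square root keeps the direction.
δ < (82700/118105)^(1/2) ≈ 0.837.

δ < 0.837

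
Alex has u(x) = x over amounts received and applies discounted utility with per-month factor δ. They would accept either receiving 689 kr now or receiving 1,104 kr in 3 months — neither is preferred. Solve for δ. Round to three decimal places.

δ ≈ 0.855

The payoff in 3 months is discounted by δ^3, so u(689) = δ^3·u(1104) and δ^3 = u(689)/u(1104).
With u(x) = x: δ^3 = 689/1104 = 0.62409.
Taking the cube root: δ = 0.62409^(1/3) ≈ 0.855.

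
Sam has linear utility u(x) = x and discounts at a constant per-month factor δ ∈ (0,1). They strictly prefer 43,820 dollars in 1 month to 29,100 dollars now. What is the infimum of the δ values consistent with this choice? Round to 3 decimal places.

The preference means 29100 < δ·43820.
Dividing through by 43820 gives δ > 0.66408.

δ > 0.664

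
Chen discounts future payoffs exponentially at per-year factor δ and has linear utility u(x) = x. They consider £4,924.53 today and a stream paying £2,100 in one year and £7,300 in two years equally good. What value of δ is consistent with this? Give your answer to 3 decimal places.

δ ≈ 0.690

Equating present values: 4924.53 = 2100δ + 7300δ².
Rearranged: 7300δ² + 2100δ − 4924.53 = 0.
δ = (−2100 + √(2100² + 4·7300·4924.53)) / (2·7300) = (−2100 + √148206276.00) / 14600 ≈ 0.690.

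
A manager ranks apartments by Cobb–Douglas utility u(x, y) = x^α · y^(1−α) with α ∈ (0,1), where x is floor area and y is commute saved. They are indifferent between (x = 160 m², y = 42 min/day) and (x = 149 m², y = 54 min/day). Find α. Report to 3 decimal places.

α ≈ 0.779

The Cobb–Douglas utilities coincide, so 160^α·42^(1−α) = 149^α·54^(1−α).
Taking logs: α·ln 160 + (1−α)·ln 42 = α·ln 149 + (1−α)·ln 54, i.e. α·0.071228 = (1−α)·0.251314.
Thus α·(0.322542) = 0.251314, so α = 0.251314/0.322542 ≈ 0.779.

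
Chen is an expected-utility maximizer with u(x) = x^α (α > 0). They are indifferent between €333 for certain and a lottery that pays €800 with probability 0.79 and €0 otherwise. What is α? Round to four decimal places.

α ≈ 0.2689

The lottery's expected utility is 0.79·u(800) + 0.21·u(0) = 0.79·800^α (since u(0) = 0 for α > 0).
Equating: 333^α = 0.79·800^α, i.e. 0.4163^α = 0.79.
α = ln(0.79) / ln(333/800) = -0.2357223/-0.8764692 ≈ 0.2689.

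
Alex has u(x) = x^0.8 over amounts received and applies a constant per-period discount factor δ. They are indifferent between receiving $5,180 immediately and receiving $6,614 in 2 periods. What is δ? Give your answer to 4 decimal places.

The payoff in 2 periods is discounted by δ^2, so u(5180) = δ^2·u(6614) and δ^2 = u(5180)/u(6614).
Since u(x) = x^0.8, δ^2 = (5180/6614)^0.8 = 0.78319^0.8 = 0.82242.
Hence δ = (0.82242)^(1/2) = 0.906872.

δ ≈ 0.9069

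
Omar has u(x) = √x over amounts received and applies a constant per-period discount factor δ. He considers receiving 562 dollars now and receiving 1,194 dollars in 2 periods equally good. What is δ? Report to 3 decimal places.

Indifference means u(562) = δ^2 · u(1194), so δ^2 = u(562)/u(1194).
Since u(x) = √x, δ^2 = √(562/1194) = 0.68607.
Hence δ = (0.68607)^(1/2) = 0.82829.

δ ≈ 0.828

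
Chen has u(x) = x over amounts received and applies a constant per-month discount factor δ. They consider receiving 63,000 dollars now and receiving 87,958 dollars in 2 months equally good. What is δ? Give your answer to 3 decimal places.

Equating discounted utilities: u(63000) = δ^2·u(87958) ⇒ δ^2 = u(63000)/u(87958).
With u(x) = x: δ^2 = 63000/87958 = 0.71625.
Taking the square root: δ = 0.71625^(1/2) ≈ 0.846.

δ ≈ 0.846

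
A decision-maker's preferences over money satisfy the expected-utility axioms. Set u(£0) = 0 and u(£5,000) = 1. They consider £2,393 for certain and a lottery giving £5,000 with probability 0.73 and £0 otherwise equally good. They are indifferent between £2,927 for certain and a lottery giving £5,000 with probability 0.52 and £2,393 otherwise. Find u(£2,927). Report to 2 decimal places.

From the first indifference, u(£2,393) = 0.73·u(£5,000) + 0.27·u(£0) = 0.73·1 + 0.27·0 = 0.73.
Chaining: u(£2,927) = 0.52·1.00 + 0.48·0.73 = 0.8704.

0.87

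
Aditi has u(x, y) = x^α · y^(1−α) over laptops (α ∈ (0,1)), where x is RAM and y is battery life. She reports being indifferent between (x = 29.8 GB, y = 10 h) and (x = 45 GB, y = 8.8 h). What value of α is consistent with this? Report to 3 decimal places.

α ≈ 0.237

The Cobb–Douglas utilities coincide, so 29.8^α·10^(1−α) = 45^α·8.8^(1−α).
Taking logs: α·ln 29.8 + (1−α)·ln 10 = α·ln 45 + (1−α)·ln 8.8, i.e. α·-0.412154 = (1−α)·-0.127833.
So α/(1−α) = (-0.127833)/(-0.412154) = 0.310158, and α = 0.310158/1.310158 ≈ 0.237.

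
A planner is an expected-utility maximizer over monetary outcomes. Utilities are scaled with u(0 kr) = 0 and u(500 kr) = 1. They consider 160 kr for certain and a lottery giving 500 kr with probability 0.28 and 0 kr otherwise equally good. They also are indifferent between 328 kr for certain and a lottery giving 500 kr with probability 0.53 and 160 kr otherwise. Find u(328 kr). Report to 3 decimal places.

0.662

First, u(160 kr) = 0.28·u(500 kr) + 0.72·u(0 kr) = 0.28.
Then u(328 kr) = 0.53·u(500 kr) + 0.47·u(160 kr) = 0.53·1.00 + 0.47·0.28 = 0.6616.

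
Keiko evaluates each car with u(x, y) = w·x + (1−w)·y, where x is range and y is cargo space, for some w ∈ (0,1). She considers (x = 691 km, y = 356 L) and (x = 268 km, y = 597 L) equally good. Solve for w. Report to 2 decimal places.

w = 0.36

Equating utilities: w·691 + (1−w)·356 = w·268 + (1−w)·597.
Collecting terms: w·423 = (1−w)·241.
Hence w = 241/(423+241) = 241/664 = 0.36.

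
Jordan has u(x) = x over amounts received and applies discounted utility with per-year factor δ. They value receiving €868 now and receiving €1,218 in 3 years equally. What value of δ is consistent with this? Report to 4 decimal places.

Equating discounted utilities: u(868) = δ^3·u(1218) ⇒ δ^3 = u(868)/u(1218).
With u(x) = x: δ^3 = 868/1218 = 0.71264.
Taking the cube root: δ = 0.71264^(1/3) ≈ 0.8932.

δ ≈ 0.8932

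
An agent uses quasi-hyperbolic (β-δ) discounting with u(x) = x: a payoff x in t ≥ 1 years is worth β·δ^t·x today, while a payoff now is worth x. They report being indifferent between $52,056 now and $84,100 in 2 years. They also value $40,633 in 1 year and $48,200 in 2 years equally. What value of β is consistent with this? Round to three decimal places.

β ≈ 0.871

Both payoffs in the second observation are in the future, so β drops out: δ^1·40633 = δ^2·48200 ⇒ δ = 40633/48200 = 0.84301.
Substituting δ into 52056 = β·δ^2·84100: β = 52056/(59766.758) ≈ 0.871.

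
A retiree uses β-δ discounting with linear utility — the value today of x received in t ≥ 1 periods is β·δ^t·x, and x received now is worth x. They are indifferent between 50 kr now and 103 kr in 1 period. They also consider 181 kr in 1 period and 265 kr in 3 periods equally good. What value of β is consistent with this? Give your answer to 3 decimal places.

Both payoffs in the second observation are in the future, so β drops out: δ^1·181 = δ^3·265 ⇒ δ^2 = 181/265 = 0.68302, so δ = 0.82645.
The first indifference: 50 = β·δ·103, so β = 50/(δ·103) = 50/(0.82645·103) ≈ 0.587.

β ≈ 0.587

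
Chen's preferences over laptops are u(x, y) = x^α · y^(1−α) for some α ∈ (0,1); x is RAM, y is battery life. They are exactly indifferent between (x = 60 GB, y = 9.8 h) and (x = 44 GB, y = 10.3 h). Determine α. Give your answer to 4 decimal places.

The Cobb–Douglas utilities coincide, so 60^α·9.8^(1−α) = 44^α·10.3^(1−α).
Rearrange to (60/44)^α = (10.3/9.8)^(1−α) and take logs: α·0.3101549 = (1−α)·0.0497615.
With A = 0.3101549 and B = 0.0497615: α·A = (1−α)·B, so α = B/(A+B) = 0.0497615/0.3599164 ≈ 0.1383.

α ≈ 0.1383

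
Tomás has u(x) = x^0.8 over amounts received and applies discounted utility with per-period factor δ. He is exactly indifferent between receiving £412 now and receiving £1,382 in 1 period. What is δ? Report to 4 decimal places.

The payoff in 1 period is discounted by δ, so u(412) = δ·u(1382) and δ = u(412)/u(1382).
With u(x) = x^0.8: δ = 412^0.8/1382^0.8 = (412/1382)^0.8 = 0.37976.

δ ≈ 0.3798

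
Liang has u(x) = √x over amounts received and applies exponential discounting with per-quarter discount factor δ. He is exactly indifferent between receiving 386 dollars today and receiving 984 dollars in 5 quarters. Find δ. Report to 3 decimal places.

δ ≈ 0.911

The payoff in 5 quarters is discounted by δ^5, so u(386) = δ^5·u(984) and δ^5 = u(386)/u(984).
Since u(x) = √x, δ^5 = √(386/984) = 0.62632.
Taking the 5th root: δ = 0.62632^(1/5) ≈ 0.911.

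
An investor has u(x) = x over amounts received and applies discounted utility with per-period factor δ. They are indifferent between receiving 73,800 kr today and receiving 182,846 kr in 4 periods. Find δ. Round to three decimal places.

Indifference means u(73800) = δ^4 · u(182846), so δ^4 = u(73800)/u(182846).
With u(x) = x: δ^4 = 73800/182846 = 0.40362.
So δ = 0.40362^(1/4) ≈ 0.797.

δ ≈ 0.797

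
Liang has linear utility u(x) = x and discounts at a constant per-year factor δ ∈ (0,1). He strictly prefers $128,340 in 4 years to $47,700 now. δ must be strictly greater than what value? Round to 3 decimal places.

δ > 0.781

The preference means 47700 < δ^4·128340.
So δ^4 > 47700/128340 = 0.37167; taking the 4th root of both positive sides preserves the inequality.
δ > 0.37167^(1/4) = 0.781.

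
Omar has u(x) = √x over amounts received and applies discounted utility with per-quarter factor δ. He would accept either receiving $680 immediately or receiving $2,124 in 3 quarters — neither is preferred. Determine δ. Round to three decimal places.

δ ≈ 0.827

Equating discounted utilities: u(680) = δ^3·u(2124) ⇒ δ^3 = u(680)/u(2124).
With u(x) = √x: δ^3 = √680/√2124 = √(680/2124) = 0.56582.
Taking the cube root: δ = 0.56582^(1/3) ≈ 0.827.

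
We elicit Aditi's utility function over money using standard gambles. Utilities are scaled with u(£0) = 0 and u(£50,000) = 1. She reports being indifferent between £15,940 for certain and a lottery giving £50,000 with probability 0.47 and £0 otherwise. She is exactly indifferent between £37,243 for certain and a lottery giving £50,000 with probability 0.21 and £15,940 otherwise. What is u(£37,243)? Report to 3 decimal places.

First, u(£15,940) = 0.47·u(£50,000) + 0.53·u(£0) = 0.47.
Then u(£37,243) = 0.21·u(£50,000) + 0.79·u(£15,940) = 0.21·1.00 + 0.79·0.47 = 0.5813.

0.581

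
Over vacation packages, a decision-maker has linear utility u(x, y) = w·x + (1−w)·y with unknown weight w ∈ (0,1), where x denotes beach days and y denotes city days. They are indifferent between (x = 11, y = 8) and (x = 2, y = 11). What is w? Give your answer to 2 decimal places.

u(11,8) = u(2,11) means w·11 + (1−w)·8 = w·2 + (1−w)·11.
Rearranging, 9·w − 3·(1−w) = 0.
Hence w = 3/(9+3) = 3/12 = 0.25.

w = 0.25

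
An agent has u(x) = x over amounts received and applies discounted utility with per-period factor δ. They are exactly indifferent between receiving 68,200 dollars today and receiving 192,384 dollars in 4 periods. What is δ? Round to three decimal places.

Equating discounted utilities: u(68200) = δ^4·u(192384) ⇒ δ^4 = u(68200)/u(192384).
With u(x) = x: δ^4 = 68200/192384 = 0.35450.
Taking the 4th root: δ = 0.35450^(1/4) ≈ 0.772.

δ ≈ 0.772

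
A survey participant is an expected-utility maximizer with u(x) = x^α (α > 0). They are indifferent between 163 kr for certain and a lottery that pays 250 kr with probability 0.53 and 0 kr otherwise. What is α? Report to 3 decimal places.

α ≈ 1.484

The lottery's expected utility is 0.53·u(250) + 0.47·u(0) = 0.53·250^α (since u(0) = 0 for α > 0).
Setting u(163) equal to that: 163^α = 0.53·250^α ⇒ (163/250)^α = 0.53.
Taking logs: α·ln(163/250) = ln(0.53), so α = -0.634878 / -0.427711 ≈ 1.484.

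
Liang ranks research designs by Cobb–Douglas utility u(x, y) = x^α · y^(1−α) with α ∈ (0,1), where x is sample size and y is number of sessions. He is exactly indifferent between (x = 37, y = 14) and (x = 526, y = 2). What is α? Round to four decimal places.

The Cobb–Douglas utilities coincide, so 37^α·14^(1−α) = 526^α·2^(1−α).
Taking logs: α·ln 37 + (1−α)·ln 14 = α·ln 526 + (1−α)·ln 2, i.e. α·-2.6543833 = (1−α)·-1.9459101.
With A = -2.6543833 and B = -1.9459101: α·A = (1−α)·B, so α = B/(A+B) = -1.9459101/-4.6002934 ≈ 0.4230.

α ≈ 0.4230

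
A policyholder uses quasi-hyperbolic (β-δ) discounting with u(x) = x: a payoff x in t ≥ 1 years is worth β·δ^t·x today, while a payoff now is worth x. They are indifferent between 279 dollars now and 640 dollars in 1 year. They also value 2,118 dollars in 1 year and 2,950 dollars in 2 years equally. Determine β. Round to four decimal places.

β ≈ 0.6072

The second indifference involves only future payoffs, so β cancels: β·δ^1·2118 = β·δ^2·2950, giving δ = 2118/2950 = 0.71797.
Now use the now-vs-future pair: 279 = β·δ·640 gives β = 279/(0.71797·640) ≈ 0.6072.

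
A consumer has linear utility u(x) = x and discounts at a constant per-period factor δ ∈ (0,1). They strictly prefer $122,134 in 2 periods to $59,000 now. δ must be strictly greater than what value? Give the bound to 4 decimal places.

δ > 0.6950

Under u(x) = x this choice says 59000 < δ^2·122134.
Hence δ^2 > 59000/122134 = 0.48308, and x ↦ x^(1/2) is increasing on (0,∞).
δ > 0.48308^(1/2) = 0.6950.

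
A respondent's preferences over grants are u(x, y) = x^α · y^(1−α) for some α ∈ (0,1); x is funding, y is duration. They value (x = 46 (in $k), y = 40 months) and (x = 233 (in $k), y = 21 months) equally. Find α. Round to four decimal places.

The Cobb–Douglas utilities coincide, so 46^α·40^(1−α) = 233^α·21^(1−α).
(46/233)^α = (21/40)^(1−α); take logs: α·ln(46/233) = (1−α)·ln(21/40), i.e. α·-1.6223971 = (1−α)·-0.6443570.
With A = -1.6223971 and B = -0.6443570: α·A = (1−α)·B, so α = B/(A+B) = -0.6443570/-2.2667541 ≈ 0.2843.

α ≈ 0.2843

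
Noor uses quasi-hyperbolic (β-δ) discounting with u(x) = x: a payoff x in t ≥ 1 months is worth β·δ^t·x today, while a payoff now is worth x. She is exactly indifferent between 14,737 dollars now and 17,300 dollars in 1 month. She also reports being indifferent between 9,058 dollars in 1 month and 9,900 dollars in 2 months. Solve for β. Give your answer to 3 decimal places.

Both payoffs in the second observation are in the future, so β drops out: δ^1·9058 = δ^2·9900 ⇒ δ = 9058/9900 = 0.91495.
Now use the now-vs-future pair: 14737 = β·δ·17300 gives β = 14737/(0.91495·17300) ≈ 0.931.

β ≈ 0.931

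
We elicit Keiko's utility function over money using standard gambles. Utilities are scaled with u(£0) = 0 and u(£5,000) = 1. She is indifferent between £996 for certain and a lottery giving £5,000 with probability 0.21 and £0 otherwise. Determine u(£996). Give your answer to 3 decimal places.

0.210

By the standard-gamble method, u(£996) is just the indifference probability on the best outcome: 0.21.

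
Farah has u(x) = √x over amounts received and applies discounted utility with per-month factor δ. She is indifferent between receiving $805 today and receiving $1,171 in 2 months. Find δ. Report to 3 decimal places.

δ ≈ 0.911

Indifference means u(805) = δ^2 · u(1171), so δ^2 = u(805)/u(1171).
Since u(x) = √x, δ^2 = √(805/1171) = 0.82912.
Hence δ = (0.82912)^(1/2) = 0.91056.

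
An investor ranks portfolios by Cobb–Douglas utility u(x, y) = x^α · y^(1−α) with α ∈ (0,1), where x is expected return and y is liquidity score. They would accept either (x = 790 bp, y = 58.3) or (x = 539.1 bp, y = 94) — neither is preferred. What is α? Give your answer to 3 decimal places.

α ≈ 0.556

Indifference: 790^α · 58.3^(1−α) = 539.1^α · 94^(1−α).
(790/539.1)^α = (94/58.3)^(1−α); take logs: α·ln(790/539.1) = (1−α)·ln(94/58.3), i.e. α·0.382132 = (1−α)·0.477693.
Thus α·(0.859825) = 0.477693, so α = 0.477693/0.859825 ≈ 0.556.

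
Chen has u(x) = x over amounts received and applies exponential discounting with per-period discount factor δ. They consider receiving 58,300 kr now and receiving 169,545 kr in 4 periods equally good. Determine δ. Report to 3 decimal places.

δ ≈ 0.766

Equating discounted utilities: u(58300) = δ^4·u(169545) ⇒ δ^4 = u(58300)/u(169545).
With u(x) = x: δ^4 = 58300/169545 = 0.34386.
Taking the 4th root: δ = 0.34386^(1/4) ≈ 0.766.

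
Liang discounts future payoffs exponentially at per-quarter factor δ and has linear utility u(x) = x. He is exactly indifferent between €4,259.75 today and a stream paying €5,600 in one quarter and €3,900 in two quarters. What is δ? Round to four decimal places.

The stream is worth 5600δ + 3900δ² today, so 5600δ + 3900δ² = 4259.75.
So 3900δ² + 5600δ − 4259.75 = 0.
By the quadratic formula (taking the positive root), δ = (−5600 + √97812100.00) / 7800 ≈ 0.5500.

δ ≈ 0.5500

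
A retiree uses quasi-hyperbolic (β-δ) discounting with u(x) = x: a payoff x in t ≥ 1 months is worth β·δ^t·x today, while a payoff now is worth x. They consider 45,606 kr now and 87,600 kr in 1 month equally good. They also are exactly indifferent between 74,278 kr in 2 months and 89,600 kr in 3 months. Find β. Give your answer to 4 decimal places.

β ≈ 0.6280

From the later pair, β·δ^2·74278 = β·δ^3·89600; dividing through, δ = 74278/89600 = 0.82900.
The first indifference: 45606 = β·δ·87600, so β = 45606/(δ·87600) = 45606/(0.82900·87600) ≈ 0.6280.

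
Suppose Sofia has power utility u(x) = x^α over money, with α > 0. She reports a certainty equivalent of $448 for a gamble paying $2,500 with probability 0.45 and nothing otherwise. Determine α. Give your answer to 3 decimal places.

The lottery's expected utility is 0.45·u(2500) + 0.55·u(0) = 0.45·2500^α (since u(0) = 0 for α > 0).
Setting u(448) equal to that: 448^α = 0.45·2500^α ⇒ (448/2500)^α = 0.45.
α = ln(0.45) / ln(448/2500) = -0.798508/-1.719253 ≈ 0.464.

α ≈ 0.464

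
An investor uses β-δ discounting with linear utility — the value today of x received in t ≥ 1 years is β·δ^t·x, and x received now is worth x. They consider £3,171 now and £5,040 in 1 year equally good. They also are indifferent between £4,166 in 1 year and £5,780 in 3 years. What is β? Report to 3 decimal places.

β ≈ 0.741

From the later pair, β·δ^1·4166 = β·δ^3·5780; dividing through, δ^2 = 4166/5780 = 0.72076, so δ = 0.84898.
Now use the now-vs-future pair: 3171 = β·δ·5040 gives β = 3171/(0.84898·5040) ≈ 0.741.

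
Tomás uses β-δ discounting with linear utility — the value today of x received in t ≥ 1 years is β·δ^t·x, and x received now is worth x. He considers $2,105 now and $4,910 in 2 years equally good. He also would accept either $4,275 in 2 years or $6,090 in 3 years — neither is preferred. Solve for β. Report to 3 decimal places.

β ≈ 0.870

The second indifference involves only future payoffs, so β cancels: β·δ^2·4275 = β·δ^3·6090, giving δ = 4275/6090 = 0.70197.
The first indifference: 2105 = β·δ^2·4910, so β = 2105/(δ^2·4910) = 2105/(0.49276·4910) ≈ 0.870.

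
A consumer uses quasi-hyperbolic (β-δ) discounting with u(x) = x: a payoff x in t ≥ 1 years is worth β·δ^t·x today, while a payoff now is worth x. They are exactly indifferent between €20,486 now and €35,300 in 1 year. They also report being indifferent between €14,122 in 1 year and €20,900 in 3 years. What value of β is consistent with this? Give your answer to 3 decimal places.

β ≈ 0.706

From the later pair, β·δ^1·14122 = β·δ^3·20900; dividing through, δ^2 = 14122/20900 = 0.67569, so δ = 0.82201.
The first indifference: 20486 = β·δ·35300, so β = 20486/(δ·35300) = 20486/(0.82201·35300) ≈ 0.706.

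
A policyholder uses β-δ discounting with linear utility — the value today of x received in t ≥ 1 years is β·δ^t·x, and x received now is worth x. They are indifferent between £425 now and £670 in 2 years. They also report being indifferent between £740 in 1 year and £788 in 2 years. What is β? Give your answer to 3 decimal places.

The second indifference involves only future payoffs, so β cancels: β·δ^1·740 = β·δ^2·788, giving δ = 740/788 = 0.93909.
Substituting δ into 425 = β·δ^2·670: β = 425/(590.862) ≈ 0.719.

β ≈ 0.719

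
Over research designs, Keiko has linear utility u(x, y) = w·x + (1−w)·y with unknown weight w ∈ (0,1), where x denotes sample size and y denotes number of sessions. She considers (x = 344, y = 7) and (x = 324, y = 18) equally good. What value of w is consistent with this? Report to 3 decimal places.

u(344,7) = u(324,18) means w·344 + (1−w)·7 = w·324 + (1−w)·18.
Collecting terms: w·20 = (1−w)·11.
Hence w = 11/(20+11) = 11/31 = 0.355.

w = 0.355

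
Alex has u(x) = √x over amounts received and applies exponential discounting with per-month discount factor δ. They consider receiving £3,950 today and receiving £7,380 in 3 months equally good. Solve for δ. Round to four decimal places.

δ ≈ 0.9011

Indifference means u(3950) = δ^3 · u(7380), so δ^3 = u(3950)/u(7380).
With u(x) = √x: δ^3 = √3950/√7380 = √(3950/7380) = 0.73159.
So δ = 0.73159^(1/3) ≈ 0.9011.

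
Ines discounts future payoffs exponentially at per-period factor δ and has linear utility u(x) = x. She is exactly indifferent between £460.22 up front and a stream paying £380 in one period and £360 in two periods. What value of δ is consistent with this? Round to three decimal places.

Present value of the stream is 380·δ + 360·δ². Indifference gives 380δ + 360δ² = 460.22.
So 360δ² + 380δ − 460.22 = 0.
The positive root is δ = [−380 + √(380² + 4·360·460.22)] / (2·360) = (−380 + 898.397)/720 ≈ 0.720.

δ ≈ 0.720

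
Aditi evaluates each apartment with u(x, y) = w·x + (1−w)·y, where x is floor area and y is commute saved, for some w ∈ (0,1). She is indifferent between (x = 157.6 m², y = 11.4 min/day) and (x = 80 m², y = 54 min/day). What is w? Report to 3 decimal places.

w = 0.354

Indifference: w·157.6 + (1−w)·11.4 = w·80 + (1−w)·54.
Collecting terms: w·77.6 = (1−w)·42.6.
Hence w = 42.6/(77.6+42.6) = 42.6/120.2 = 0.354.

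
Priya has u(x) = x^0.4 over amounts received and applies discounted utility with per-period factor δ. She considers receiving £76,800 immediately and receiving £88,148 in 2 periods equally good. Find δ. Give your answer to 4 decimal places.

δ ≈ 0.9728

The payoff in 2 periods is discounted by δ^2, so u(76800) = δ^2·u(88148) and δ^2 = u(76800)/u(88148).
With u(x) = x^0.4: δ^2 = 76800^0.4/88148^0.4 = (76800/88148)^0.4 = 0.94637.
So δ = 0.94637^(1/2) ≈ 0.9728.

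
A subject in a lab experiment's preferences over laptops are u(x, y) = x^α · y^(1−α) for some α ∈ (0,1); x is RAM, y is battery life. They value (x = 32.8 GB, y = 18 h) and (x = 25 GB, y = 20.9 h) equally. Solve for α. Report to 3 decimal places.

α ≈ 0.355

Indifference: 32.8^α · 18^(1−α) = 25^α · 20.9^(1−α).
Taking logs: α·ln 32.8 + (1−α)·ln 18 = α·ln 25 + (1−α)·ln 20.9, i.e. α·0.271553 = (1−α)·0.149377.
So α/(1−α) = (0.149377)/(0.271553) = 0.550084, and α = 0.550084/1.550084 ≈ 0.355.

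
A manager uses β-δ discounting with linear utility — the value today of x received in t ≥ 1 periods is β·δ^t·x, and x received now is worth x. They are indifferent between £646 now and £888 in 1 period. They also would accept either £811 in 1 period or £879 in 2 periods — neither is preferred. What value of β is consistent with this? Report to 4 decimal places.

β ≈ 0.7885

Both payoffs in the second observation are in the future, so β drops out: δ^1·811 = δ^2·879 ⇒ δ = 811/879 = 0.92264.
Substituting δ into 646 = β·δ·888: β = 646/(819.304) ≈ 0.7885.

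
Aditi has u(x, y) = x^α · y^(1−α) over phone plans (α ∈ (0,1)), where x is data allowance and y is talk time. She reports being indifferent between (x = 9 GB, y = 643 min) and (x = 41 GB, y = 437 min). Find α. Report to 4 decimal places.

Indifference: 9^α · 643^(1−α) = 41^α · 437^(1−α).
Taking logs: α·ln 9 + (1−α)·ln 643 = α·ln 41 + (1−α)·ln 437, i.e. α·-1.5163475 = (1−α)·-0.3862115.
Thus α·(-1.9025590) = -0.3862115, so α = -0.3862115/-1.9025590 ≈ 0.2030.

α ≈ 0.2030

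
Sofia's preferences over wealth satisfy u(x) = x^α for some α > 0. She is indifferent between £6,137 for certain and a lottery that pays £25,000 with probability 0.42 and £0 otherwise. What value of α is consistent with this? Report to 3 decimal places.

α ≈ 0.618

The lottery's expected utility is 0.42·u(25000) + 0.58·u(0) = 0.42·25000^α (since u(0) = 0 for α > 0).
Setting u(6137) equal to that: 6137^α = 0.42·25000^α ⇒ (6137/25000)^α = 0.42.
Taking logs: α·ln(6137/25000) = ln(0.42), so α = -0.867501 / -1.404540 ≈ 0.618.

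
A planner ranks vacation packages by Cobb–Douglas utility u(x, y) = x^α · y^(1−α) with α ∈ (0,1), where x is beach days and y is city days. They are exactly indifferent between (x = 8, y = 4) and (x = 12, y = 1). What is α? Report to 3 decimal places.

The Cobb–Douglas utilities coincide, so 8^α·4^(1−α) = 12^α·1^(1−α).
Rearrange to (8/12)^α = (1/4)^(1−α) and take logs: α·-0.405465 = (1−α)·-1.386294.
With A = -0.405465 and B = -1.386294: α·A = (1−α)·B, so α = B/(A+B) = -1.386294/-1.791759 ≈ 0.774.

α ≈ 0.774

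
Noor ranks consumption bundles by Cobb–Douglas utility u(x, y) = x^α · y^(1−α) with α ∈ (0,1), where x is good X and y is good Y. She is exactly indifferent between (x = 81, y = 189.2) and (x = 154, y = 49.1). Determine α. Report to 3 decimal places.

α ≈ 0.677

Indifference: 81^α · 189.2^(1−α) = 154^α · 49.1^(1−α).
(81/154)^α = (49.1/189.2)^(1−α); take logs: α·ln(81/154) = (1−α)·ln(49.1/189.2), i.e. α·-0.642503 = (1−α)·-1.348946.
With A = -0.642503 and B = -1.348946: α·A = (1−α)·B, so α = B/(A+B) = -1.348946/-1.991449 ≈ 0.677.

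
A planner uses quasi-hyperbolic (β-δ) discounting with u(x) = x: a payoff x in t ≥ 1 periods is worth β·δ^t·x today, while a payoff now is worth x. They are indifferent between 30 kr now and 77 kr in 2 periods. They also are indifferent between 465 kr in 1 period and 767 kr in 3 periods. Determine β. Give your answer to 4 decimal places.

β ≈ 0.6426

Both payoffs in the second observation are in the future, so β drops out: δ^1·465 = δ^3·767 ⇒ δ^2 = 465/767 = 0.60626, so δ = 0.77863.
Now use the now-vs-future pair: 30 = β·δ^2·77 gives β = 30/(0.60626·77) ≈ 0.6426.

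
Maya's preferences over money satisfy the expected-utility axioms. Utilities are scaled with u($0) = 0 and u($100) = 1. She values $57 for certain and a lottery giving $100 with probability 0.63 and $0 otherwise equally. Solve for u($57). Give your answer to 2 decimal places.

0.63

u($57) equals the lottery's expected utility: 0.63·1 + 0.37·0 = 0.63.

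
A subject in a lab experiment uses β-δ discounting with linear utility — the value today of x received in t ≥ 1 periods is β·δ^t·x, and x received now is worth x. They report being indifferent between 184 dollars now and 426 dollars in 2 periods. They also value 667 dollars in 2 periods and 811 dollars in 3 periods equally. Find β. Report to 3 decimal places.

β ≈ 0.639

From the later pair, β·δ^2·667 = β·δ^3·811; dividing through, δ = 667/811 = 0.82244.
Substituting δ into 184 = β·δ^2·426: β = 184/(288.151) ≈ 0.639.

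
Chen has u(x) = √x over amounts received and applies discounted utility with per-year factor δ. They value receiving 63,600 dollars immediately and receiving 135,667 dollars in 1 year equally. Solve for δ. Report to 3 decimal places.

Indifference means u(63600) = δ · u(135667), so δ = u(63600)/u(135667).
Since u(x) = √x, δ = √(63600/135667) = 0.68469.

δ ≈ 0.685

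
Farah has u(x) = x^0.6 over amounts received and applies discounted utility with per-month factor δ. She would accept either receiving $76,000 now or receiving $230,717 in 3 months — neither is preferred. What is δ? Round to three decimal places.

The payoff in 3 months is discounted by δ^3, so u(76000) = δ^3·u(230717) and δ^3 = u(76000)/u(230717).
With u(x) = x^0.6: δ^3 = 76000^0.6/230717^0.6 = (76000/230717)^0.6 = 0.51362.
So δ = 0.51362^(1/3) ≈ 0.801.

δ ≈ 0.801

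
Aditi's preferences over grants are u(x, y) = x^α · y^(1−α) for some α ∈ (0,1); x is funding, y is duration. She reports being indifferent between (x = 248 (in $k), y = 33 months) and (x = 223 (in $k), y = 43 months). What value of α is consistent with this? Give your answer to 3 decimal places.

α ≈ 0.714

Set the two utilities equal: 248^α·33^(1−α) = 223^α·43^(1−α).
Rearrange to (248/223)^α = (43/33)^(1−α) and take logs: α·0.106257 = (1−α)·0.264693.
Thus α·(0.370950) = 0.264693, so α = 0.264693/0.370950 ≈ 0.714.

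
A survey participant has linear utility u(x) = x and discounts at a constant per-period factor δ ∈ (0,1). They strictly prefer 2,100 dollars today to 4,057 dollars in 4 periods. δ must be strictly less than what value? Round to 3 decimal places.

Under u(x) = x this choice says 2100 > δ^4·4057.
Hence δ^4 < 2100/4057 = 0.51762, and x ↦ x^(1/4) is increasing on (0,∞).
δ < (2100/4057)^(1/4) ≈ 0.848.

δ < 0.848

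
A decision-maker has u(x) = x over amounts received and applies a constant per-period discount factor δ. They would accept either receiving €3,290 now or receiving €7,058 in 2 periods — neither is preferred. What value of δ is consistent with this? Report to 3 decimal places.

δ ≈ 0.683

Indifference means u(3290) = δ^2 · u(7058), so δ^2 = u(3290)/u(7058).
With u(x) = x: δ^2 = 3290/7058 = 0.46614.
So δ = 0.46614^(1/2) ≈ 0.683.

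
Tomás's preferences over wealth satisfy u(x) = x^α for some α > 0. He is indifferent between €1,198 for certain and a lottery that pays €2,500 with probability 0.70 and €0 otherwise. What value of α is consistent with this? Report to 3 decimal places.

EU(lottery) = 0.70·2500^α + 0.30·0 = 0.70·2500^α.
Indifference: 1198^α = 0.70·2500^α, so (1198/2500)^α = 0.70.
Taking logs: α·ln(1198/2500) = ln(0.70), so α = -0.356675 / -0.735637 ≈ 0.485.

α ≈ 0.485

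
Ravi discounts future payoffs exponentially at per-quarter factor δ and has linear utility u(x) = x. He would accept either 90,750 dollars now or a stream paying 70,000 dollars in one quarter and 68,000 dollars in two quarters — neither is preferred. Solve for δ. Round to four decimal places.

δ ≈ 0.7500

The stream is worth 70000δ + 68000δ² today, so 70000δ + 68000δ² = 90750.
So 68000δ² + 70000δ − 90750 = 0.
δ = (−70000 + √(70000² + 4·68000·90750)) / (2·68000) = (−70000 + √29584000000.00) / 136000 ≈ 0.7500.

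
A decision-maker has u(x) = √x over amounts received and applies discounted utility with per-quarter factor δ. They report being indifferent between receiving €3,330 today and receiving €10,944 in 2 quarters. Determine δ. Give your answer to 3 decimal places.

δ ≈ 0.743

The payoff in 2 quarters is discounted by δ^2, so u(3330) = δ^2·u(10944) and δ^2 = u(3330)/u(10944).
Since u(x) = √x, δ^2 = √(3330/10944) = 0.55161.
Hence δ = (0.55161)^(1/2) = 0.74271.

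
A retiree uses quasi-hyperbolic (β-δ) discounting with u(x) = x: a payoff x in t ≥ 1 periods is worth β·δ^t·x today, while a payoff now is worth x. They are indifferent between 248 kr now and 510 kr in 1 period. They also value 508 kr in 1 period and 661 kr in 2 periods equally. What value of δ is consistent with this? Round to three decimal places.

The second indifference involves only future payoffs, so β cancels: β·δ^1·508 = β·δ^2·661, giving δ = 508/661 = 0.76853.

δ ≈ 0.769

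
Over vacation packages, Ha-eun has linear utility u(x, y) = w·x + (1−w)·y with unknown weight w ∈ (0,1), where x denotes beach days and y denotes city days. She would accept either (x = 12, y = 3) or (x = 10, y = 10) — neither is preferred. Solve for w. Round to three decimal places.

Indifference: w·12 + (1−w)·3 = w·10 + (1−w)·10.
Rearranging, 2·w − 7·(1−w) = 0.
So w/(1−w) = 7/2 = 3.5000, giving w = 7/(2+7) = 0.778.

w = 0.778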